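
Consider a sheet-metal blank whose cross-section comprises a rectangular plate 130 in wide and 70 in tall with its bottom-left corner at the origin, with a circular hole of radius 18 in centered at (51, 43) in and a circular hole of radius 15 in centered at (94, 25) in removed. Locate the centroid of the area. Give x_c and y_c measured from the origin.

plate: A = 130 × 70 = 9100.00, centroid at (65.00, 35.00).
hole 1: A = −π·18² = -1017.88, centroid at (51.00, 43.00).
hole 2: A = −π·15² = -706.86, centroid at (94.00, 25.00).
ΣA = 7375.27 in², ΣAx_c = 473143.64 in³, ΣAy_c = 257059.87 in³.
x_c = 473143.64/7375.27 = 64.15 in; y_c = 257059.87/7375.27 = 34.85 in.

x_c = 64.15 in, y_c = 34.85 in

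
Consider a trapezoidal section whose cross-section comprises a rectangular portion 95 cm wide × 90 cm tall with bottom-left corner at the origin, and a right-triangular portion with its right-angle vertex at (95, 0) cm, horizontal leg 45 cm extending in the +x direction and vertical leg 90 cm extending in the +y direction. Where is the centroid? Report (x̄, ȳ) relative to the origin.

Part | A | x̄ᵢ | ȳᵢ | A·x̄ᵢ | A·ȳᵢ
rectangular portion | 8550.00 | 47.50 | 45.00 | 406125.00 | 384750.00
triangular portion | 2025.00 | 110.00 | 30.00 | 222750.00 | 60750.00
Σ | 10575.00 |  |  | 628875.00 | 445500.00
x̄ = 628875.00 / 10575.00 = 59.47 cm
ȳ = 445500.00 / 10575.00 = 42.13 cm

x̄ = 59.47 cm, ȳ = 42.13 cm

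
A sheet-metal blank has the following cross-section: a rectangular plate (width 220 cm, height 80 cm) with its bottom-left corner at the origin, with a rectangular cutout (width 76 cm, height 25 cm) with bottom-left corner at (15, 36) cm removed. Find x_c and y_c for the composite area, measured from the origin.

x_c = 116.90 cm, y_c = 38.97 cm

plate: A = 220 × 80 = 17600.00, centroid at (110.00, 40.00).
hole: A = −(76 × 25) = -1900.00, centroid at (53.00, 48.50).
ΣA = 15700.00 cm²
ΣAx_c = (17600.00)(110.00) + (-1900.00)(53.00) = 1835300.00 cm³
ΣAy_c = (17600.00)(40.00) + (-1900.00)(48.50) = 611850.00 cm³
x_c = 1835300.00 / 15700.00 = 116.90 cm
y_c = 611850.00 / 15700.00 = 38.97 cm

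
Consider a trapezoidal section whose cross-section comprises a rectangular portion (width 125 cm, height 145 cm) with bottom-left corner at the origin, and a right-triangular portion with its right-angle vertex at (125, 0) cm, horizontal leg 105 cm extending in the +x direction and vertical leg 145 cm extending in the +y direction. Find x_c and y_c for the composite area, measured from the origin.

rectangular portion: A = 125 × 145 = 18125.00, centroid at (62.50, 72.50).
triangular portion: A = ½·105·145 = 7612.50, centroid at (160.00, 48.33).
ΣA = 25737.50 cm², ΣAx_c = 2350812.50 cm³, ΣAy_c = 1682000.00 cm³.
x_c = 2350812.50/25737.50 = 91.34 cm; y_c = 1682000.00/25737.50 = 65.35 cm.

x_c = 91.34 cm, y_c = 65.35 cm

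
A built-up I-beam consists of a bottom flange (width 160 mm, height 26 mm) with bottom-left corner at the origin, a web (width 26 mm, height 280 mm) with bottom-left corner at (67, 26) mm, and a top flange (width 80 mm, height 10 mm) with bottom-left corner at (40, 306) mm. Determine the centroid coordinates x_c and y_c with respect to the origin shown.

bottom flange: A = 160 × 26 = 4160.00, centroid at (80.00, 13.00).
web: A = 26 × 280 = 7280.00, centroid at (80.00, 166.00).
top flange: A = 80 × 10 = 800.00, centroid at (80.00, 311.00).
ΣA = 12240.00 mm²
ΣAx_c = (4160.00)(80.00) + (7280.00)(80.00) + (800.00)(80.00) = 979200.00 mm³
ΣAy_c = (4160.00)(13.00) + (7280.00)(166.00) + (800.00)(311.00) = 1511360.00 mm³
x_c = 979200.00 / 12240.00 = 80.00 mm
y_c = 1511360.00 / 12240.00 = 123.48 mm

x_c = 80.00 mm, y_c = 123.48 mm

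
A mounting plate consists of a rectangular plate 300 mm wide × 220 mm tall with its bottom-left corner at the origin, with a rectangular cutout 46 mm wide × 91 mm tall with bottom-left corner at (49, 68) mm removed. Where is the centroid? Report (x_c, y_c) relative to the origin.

x_c = 155.28 mm, y_c = 109.76 mm

plate: A = 300 × 220 = 66000.00, centroid at (150.00, 110.00).
hole: A = −(46 × 91) = -4186.00, centroid at (72.00, 113.50).
ΣA = 61814.00 mm²
ΣAx_c = (66000.00)(150.00) + (-4186.00)(72.00) = 9598608.00 mm³
ΣAy_c = (66000.00)(110.00) + (-4186.00)(113.50) = 6784889.00 mm³
x_c = 9598608.00 / 61814.00 = 155.28 mm
y_c = 6784889.00 / 61814.00 = 109.76 mm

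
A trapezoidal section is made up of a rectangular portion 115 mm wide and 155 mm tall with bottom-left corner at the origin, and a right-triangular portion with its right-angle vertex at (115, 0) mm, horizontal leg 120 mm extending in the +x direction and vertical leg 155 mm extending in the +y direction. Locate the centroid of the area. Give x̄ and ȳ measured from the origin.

rectangular portion: A = 115 × 155 = 17825.00, centroid at (57.50, 77.50).
triangular portion: A = ½·120·155 = 9300.00, centroid at (155.00, 51.67).
ΣA = 27125.00 mm², ΣAx̄ = 2466437.50 mm³, ΣAȳ = 1861937.50 mm³.
x̄ = 2466437.50/27125.00 = 90.93 mm; ȳ = 1861937.50/27125.00 = 68.64 mm.

x̄ = 90.93 mm, ȳ = 68.64 mm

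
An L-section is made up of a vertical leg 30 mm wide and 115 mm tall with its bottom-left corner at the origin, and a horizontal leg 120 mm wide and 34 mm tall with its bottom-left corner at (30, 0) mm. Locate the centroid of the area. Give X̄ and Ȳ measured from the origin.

X̄ = 55.64 mm, Ȳ = 35.56 mm

vertical leg: A = 30 × 115 = 3450.00, centroid at (15.00, 57.50).
horizontal leg: A = 120 × 34 = 4080.00, centroid at (90.00, 17.00).
ΣA = 7530.00 mm²
ΣAX̄ = (3450.00)(15.00) + (4080.00)(90.00) = 418950.00 mm³
ΣAȲ = (3450.00)(57.50) + (4080.00)(17.00) = 267735.00 mm³
X̄ = 418950.00 / 7530.00 = 55.64 mm
Ȳ = 267735.00 / 7530.00 = 35.56 mm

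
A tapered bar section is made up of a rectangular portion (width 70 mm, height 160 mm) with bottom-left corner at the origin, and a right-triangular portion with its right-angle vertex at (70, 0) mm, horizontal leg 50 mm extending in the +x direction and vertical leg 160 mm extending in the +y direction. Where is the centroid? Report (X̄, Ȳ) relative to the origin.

rectangular portion: A = 70 × 160 = 11200.00, centroid at (35.00, 80.00).
triangular portion: A = ½·50·160 = 4000.00, centroid at (86.67, 53.33).
ΣA = 15200.00 mm², ΣAX̄ = 738666.67 mm³, ΣAȲ = 1109333.33 mm³.
X̄ = 738666.67/15200.00 = 48.60 mm; Ȳ = 1109333.33/15200.00 = 72.98 mm.

X̄ = 48.60 mm, Ȳ = 72.98 mm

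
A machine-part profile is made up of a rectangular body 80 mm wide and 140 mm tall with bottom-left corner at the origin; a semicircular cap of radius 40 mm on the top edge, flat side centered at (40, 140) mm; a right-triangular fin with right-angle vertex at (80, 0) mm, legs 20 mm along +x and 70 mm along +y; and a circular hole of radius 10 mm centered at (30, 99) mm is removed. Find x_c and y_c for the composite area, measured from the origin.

x_c = 42.54 mm, y_c = 82.54 mm

rectangular body: A = 80 × 140 = 11200.00, centroid at (40.00, 70.00).
semicircular top: A = ½π·40² = 2513.27, centroid at (40.00, 156.98).
triangular fin: A = ½·20·70 = 700.00, centroid at (86.67, 23.33).
hole: A = −π·10² = -314.16, centroid at (30.00, 99.00).
ΣA = 14099.11 mm²
ΣAx_c = (11200.00)(40.00) + (2513.27)(40.00) + (700.00)(86.67) + (-314.16)(30.00) = 599772.85 mm³
ΣAy_c = (11200.00)(70.00) + (2513.27)(156.98) + (700.00)(23.33) + (-314.16)(99.00) = 1163756.61 mm³
x_c = 599772.85 / 14099.11 = 42.54 mm
y_c = 1163756.61 / 14099.11 = 82.54 mm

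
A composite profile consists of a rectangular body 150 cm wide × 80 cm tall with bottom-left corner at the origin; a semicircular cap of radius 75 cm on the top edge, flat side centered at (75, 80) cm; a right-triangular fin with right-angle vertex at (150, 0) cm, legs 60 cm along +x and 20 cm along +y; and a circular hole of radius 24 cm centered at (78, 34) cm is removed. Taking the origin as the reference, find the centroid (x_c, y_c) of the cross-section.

rectangular body: A = 150 × 80 = 12000.00, centroid at (75.00, 40.00).
semicircular top: A = ½π·75² = 8835.73, centroid at (75.00, 111.83).
triangular fin: A = ½·60·20 = 600.00, centroid at (170.00, 6.67).
hole: A = −π·24² = -1809.56, centroid at (78.00, 34.00).
ΣA = 19626.17 cm²
ΣAx_c = (12000.00)(75.00) + (8835.73)(75.00) + (600.00)(170.00) + (-1809.56)(78.00) = 1523534.23 cm³
ΣAy_c = (12000.00)(40.00) + (8835.73)(111.83) + (600.00)(6.67) + (-1809.56)(34.00) = 1410583.40 cm³
x_c = 1523534.23 / 19626.17 = 77.63 cm
y_c = 1410583.40 / 19626.17 = 71.87 cm

x_c = 77.63 cm, y_c = 71.87 cm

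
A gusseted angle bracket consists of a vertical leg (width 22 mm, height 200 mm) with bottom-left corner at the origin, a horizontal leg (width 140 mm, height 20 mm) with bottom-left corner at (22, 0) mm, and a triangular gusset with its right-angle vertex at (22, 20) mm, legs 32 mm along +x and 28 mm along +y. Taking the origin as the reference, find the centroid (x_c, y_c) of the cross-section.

x_c = 41.92 mm, y_c = 62.91 mm

vertical leg: A = 22 × 200 = 4400.00, centroid at (11.00, 100.00).
horizontal leg: A = 140 × 20 = 2800.00, centroid at (92.00, 10.00).
gusset: A = ½·32·28 = 448.00, centroid at (32.67, 29.33).
ΣA = 7648.00 mm²
ΣAx_c = (4400.00)(11.00) + (2800.00)(92.00) + (448.00)(32.67) = 320634.67 mm³
ΣAy_c = (4400.00)(100.00) + (2800.00)(10.00) + (448.00)(29.33) = 481141.33 mm³
x_c = 320634.67 / 7648.00 = 41.92 mm
y_c = 481141.33 / 7648.00 = 62.91 mm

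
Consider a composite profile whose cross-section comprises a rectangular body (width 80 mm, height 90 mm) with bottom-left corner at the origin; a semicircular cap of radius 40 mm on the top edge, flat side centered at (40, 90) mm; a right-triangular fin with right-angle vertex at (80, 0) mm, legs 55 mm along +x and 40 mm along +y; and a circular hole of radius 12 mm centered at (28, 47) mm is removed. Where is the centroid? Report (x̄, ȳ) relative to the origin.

rectangular body: A = 80 × 90 = 7200.00, centroid at (40.00, 45.00).
semicircular top: A = ½π·40² = 2513.27, centroid at (40.00, 106.98).
triangular fin: A = ½·55·40 = 1100.00, centroid at (98.33, 13.33).
hole: A = −π·12² = -452.39, centroid at (28.00, 47.00).
ΣA = 10360.88 mm², ΣAx̄ = 484030.73 mm³, ΣAȳ = 586265.71 mm³.
x̄ = 484030.73/10360.88 = 46.72 mm; ȳ = 586265.71/10360.88 = 56.58 mm.

x̄ = 46.72 mm, ȳ = 56.58 mm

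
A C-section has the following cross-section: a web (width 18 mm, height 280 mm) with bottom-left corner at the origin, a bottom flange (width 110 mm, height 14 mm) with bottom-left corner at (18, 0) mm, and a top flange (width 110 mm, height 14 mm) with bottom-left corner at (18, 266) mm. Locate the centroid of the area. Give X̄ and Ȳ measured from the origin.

web: A = 18 × 280 = 5040.00, centroid at (9.00, 140.00).
bottom flange: A = 110 × 14 = 1540.00, centroid at (73.00, 7.00).
top flange: A = 110 × 14 = 1540.00, centroid at (73.00, 273.00).
ΣA = 8120.00 mm²
ΣAX̄ = (5040.00)(9.00) + (1540.00)(73.00) + (1540.00)(73.00) = 270200.00 mm³
ΣAȲ = (5040.00)(140.00) + (1540.00)(7.00) + (1540.00)(273.00) = 1136800.00 mm³
X̄ = 270200.00 / 8120.00 = 33.28 mm
Ȳ = 1136800.00 / 8120.00 = 140.00 mm

X̄ = 33.28 mm, Ȳ = 140.00 mm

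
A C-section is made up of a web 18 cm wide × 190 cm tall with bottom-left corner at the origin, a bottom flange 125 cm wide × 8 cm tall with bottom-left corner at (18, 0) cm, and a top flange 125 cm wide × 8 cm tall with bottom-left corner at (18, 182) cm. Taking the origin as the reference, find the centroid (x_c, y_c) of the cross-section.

x_c = 35.38 cm, y_c = 95.00 cm

Part | A | x̄ᵢ | ȳᵢ | A·x̄ᵢ | A·ȳᵢ
web | 3420.00 | 9.00 | 95.00 | 30780.00 | 324900.00
bottom flange | 1000.00 | 80.50 | 4.00 | 80500.00 | 4000.00
top flange | 1000.00 | 80.50 | 186.00 | 80500.00 | 186000.00
Σ | 5420.00 |  |  | 191780.00 | 514900.00
x_c = 191780.00 / 5420.00 = 35.38 cm
y_c = 514900.00 / 5420.00 = 95.00 cm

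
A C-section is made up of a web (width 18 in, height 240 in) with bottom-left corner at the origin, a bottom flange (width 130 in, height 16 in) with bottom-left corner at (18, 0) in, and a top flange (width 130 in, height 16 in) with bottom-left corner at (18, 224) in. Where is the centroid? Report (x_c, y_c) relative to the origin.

web: A = 18 × 240 = 4320.00, centroid at (9.00, 120.00).
bottom flange: A = 130 × 16 = 2080.00, centroid at (83.00, 8.00).
top flange: A = 130 × 16 = 2080.00, centroid at (83.00, 232.00).
ΣA = 8480.00 in²
ΣAx_c = (4320.00)(9.00) + (2080.00)(83.00) + (2080.00)(83.00) = 384160.00 in³
ΣAy_c = (4320.00)(120.00) + (2080.00)(8.00) + (2080.00)(232.00) = 1017600.00 in³
x_c = 384160.00 / 8480.00 = 45.30 in
y_c = 1017600.00 / 8480.00 = 120.00 in

x_c = 45.30 in, y_c = 120.00 in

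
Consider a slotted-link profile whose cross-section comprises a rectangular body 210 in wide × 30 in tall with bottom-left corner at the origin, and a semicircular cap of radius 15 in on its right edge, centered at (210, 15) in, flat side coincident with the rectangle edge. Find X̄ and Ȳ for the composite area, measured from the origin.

X̄ = 110.92 in, Ȳ = 15.00 in

Part | A | x̄ᵢ | ȳᵢ | A·x̄ᵢ | A·ȳᵢ
rectangular body | 6300.00 | 105.00 | 15.00 | 661500.00 | 94500.00
semicircular end | 353.43 | 216.37 | 15.00 | 76470.13 | 5301.44
Σ | 6653.43 |  |  | 737970.13 | 99801.44
X̄ = 737970.13 / 6653.43 = 110.92 in
Ȳ = 99801.44 / 6653.43 = 15.00 in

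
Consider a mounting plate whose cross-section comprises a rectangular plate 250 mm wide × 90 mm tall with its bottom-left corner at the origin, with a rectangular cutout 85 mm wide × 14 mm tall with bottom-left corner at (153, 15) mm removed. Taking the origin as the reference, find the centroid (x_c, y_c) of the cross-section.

x_c = 121.06 mm, y_c = 46.28 mm

Part | A | x̄ᵢ | ȳᵢ | A·x̄ᵢ | A·ȳᵢ
plate | 22500.00 | 125.00 | 45.00 | 2812500.00 | 1012500.00
hole | -1190.00 | 195.50 | 22.00 | -232645.00 | -26180.00
Σ | 21310.00 |  |  | 2579855.00 | 986320.00
x_c = 2579855.00 / 21310.00 = 121.06 mm
y_c = 986320.00 / 21310.00 = 46.28 mm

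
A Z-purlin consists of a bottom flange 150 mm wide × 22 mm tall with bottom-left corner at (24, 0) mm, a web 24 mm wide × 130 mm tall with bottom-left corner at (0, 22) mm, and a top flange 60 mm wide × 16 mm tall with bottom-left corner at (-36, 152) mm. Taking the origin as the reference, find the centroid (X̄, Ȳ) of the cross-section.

Part | A | x̄ᵢ | ȳᵢ | A·x̄ᵢ | A·ȳᵢ
bottom flange | 3300.00 | 99.00 | 11.00 | 326700.00 | 36300.00
web | 3120.00 | 12.00 | 87.00 | 37440.00 | 271440.00
top flange | 960.00 | -6.00 | 160.00 | -5760.00 | 153600.00
Σ | 7380.00 |  |  | 358380.00 | 461340.00
X̄ = 358380.00 / 7380.00 = 48.56 mm
Ȳ = 461340.00 / 7380.00 = 62.51 mm

X̄ = 48.56 mm, Ȳ = 62.51 mm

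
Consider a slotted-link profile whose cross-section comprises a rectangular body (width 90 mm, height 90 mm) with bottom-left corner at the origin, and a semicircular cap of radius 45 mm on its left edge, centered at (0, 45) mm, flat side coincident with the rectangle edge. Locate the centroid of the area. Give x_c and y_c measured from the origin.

x_c = 26.93 mm, y_c = 45.00 mm

rectangular body: A = 90 × 90 = 8100.00, centroid at (45.00, 45.00).
semicircular end: A = ½π·45² = 3180.86, centroid at (-19.10, 45.00).
ΣA = 11280.86 mm²
ΣAx_c = (8100.00)(45.00) + (3180.86)(-19.10) = 303750.00 mm³
ΣAy_c = (8100.00)(45.00) + (3180.86)(45.00) = 507638.82 mm³
x_c = 303750.00 / 11280.86 = 26.93 mm
y_c = 507638.82 / 11280.86 = 45.00 mm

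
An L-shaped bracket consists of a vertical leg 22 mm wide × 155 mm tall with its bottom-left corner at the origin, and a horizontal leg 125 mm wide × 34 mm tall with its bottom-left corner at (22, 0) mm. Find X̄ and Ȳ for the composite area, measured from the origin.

vertical leg: A = 22 × 155 = 3410.00, centroid at (11.00, 77.50).
horizontal leg: A = 125 × 34 = 4250.00, centroid at (84.50, 17.00).
ΣA = 7660.00 mm², ΣAX̄ = 396635.00 mm³, ΣAȲ = 336525.00 mm³.
X̄ = 396635.00/7660.00 = 51.78 mm; Ȳ = 336525.00/7660.00 = 43.93 mm.

X̄ = 51.78 mm, Ȳ = 43.93 mm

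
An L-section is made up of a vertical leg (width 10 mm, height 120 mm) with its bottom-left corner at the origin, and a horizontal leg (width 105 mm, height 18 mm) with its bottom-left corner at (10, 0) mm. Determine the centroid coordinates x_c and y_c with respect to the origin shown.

x_c = 40.17 mm, y_c = 28.81 mm

Part | A | x̄ᵢ | ȳᵢ | A·x̄ᵢ | A·ȳᵢ
vertical leg | 1200.00 | 5.00 | 60.00 | 6000.00 | 72000.00
horizontal leg | 1890.00 | 62.50 | 9.00 | 118125.00 | 17010.00
Σ | 3090.00 |  |  | 124125.00 | 89010.00
x_c = 124125.00 / 3090.00 = 40.17 mm
y_c = 89010.00 / 3090.00 = 28.81 mm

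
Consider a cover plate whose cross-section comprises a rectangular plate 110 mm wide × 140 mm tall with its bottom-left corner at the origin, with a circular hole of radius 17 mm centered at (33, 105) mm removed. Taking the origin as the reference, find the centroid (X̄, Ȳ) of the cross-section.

X̄ = 56.38 mm, Ȳ = 67.81 mm

Part | A | x̄ᵢ | ȳᵢ | A·x̄ᵢ | A·ȳᵢ
plate | 15400.00 | 55.00 | 70.00 | 847000.00 | 1078000.00
hole | -907.92 | 33.00 | 105.00 | -29961.37 | -95331.63
Σ | 14492.08 |  |  | 817038.63 | 982668.37
X̄ = 817038.63 / 14492.08 = 56.38 mm
Ȳ = 982668.37 / 14492.08 = 67.81 mm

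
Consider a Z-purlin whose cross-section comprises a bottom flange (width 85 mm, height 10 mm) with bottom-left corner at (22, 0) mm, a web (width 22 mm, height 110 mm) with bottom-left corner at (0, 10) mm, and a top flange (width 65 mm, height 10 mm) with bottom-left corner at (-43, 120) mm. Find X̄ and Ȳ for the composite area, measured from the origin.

X̄ = 19.04 mm, Ȳ = 61.94 mm

bottom flange: A = 85 × 10 = 850.00, centroid at (64.50, 5.00).
web: A = 22 × 110 = 2420.00, centroid at (11.00, 65.00).
top flange: A = 65 × 10 = 650.00, centroid at (-10.50, 125.00).
ΣA = 3920.00 mm², ΣAX̄ = 74620.00 mm³, ΣAȲ = 242800.00 mm³.
X̄ = 74620.00/3920.00 = 19.04 mm; Ȳ = 242800.00/3920.00 = 61.94 mm.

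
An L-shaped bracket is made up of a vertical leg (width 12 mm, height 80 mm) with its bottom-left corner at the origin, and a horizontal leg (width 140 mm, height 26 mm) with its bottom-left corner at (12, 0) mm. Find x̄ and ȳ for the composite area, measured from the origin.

vertical leg: A = 12 × 80 = 960.00, centroid at (6.00, 40.00).
horizontal leg: A = 140 × 26 = 3640.00, centroid at (82.00, 13.00).
ΣA = 4600.00 mm²
ΣAx̄ = (960.00)(6.00) + (3640.00)(82.00) = 304240.00 mm³
ΣAȳ = (960.00)(40.00) + (3640.00)(13.00) = 85720.00 mm³
x̄ = 304240.00 / 4600.00 = 66.14 mm
ȳ = 85720.00 / 4600.00 = 18.63 mm

x̄ = 66.14 mm, ȳ = 18.63 mm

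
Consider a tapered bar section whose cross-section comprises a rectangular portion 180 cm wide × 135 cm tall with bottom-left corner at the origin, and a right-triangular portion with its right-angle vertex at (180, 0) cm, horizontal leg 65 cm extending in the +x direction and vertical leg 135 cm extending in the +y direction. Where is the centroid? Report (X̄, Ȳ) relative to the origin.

rectangular portion: A = 180 × 135 = 24300.00, centroid at (90.00, 67.50).
triangular portion: A = ½·65·135 = 4387.50, centroid at (201.67, 45.00).
ΣA = 28687.50 cm², ΣAX̄ = 3071812.50 cm³, ΣAȲ = 1837687.50 cm³.
X̄ = 3071812.50/28687.50 = 107.08 cm; Ȳ = 1837687.50/28687.50 = 64.06 cm.

X̄ = 107.08 cm, Ȳ = 64.06 cm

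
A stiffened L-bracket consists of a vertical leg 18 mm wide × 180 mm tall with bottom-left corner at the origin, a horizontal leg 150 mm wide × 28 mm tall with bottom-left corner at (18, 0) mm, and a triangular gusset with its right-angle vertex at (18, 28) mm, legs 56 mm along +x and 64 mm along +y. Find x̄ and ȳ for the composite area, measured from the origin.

x̄ = 52.59 mm, ȳ = 47.53 mm

vertical leg: A = 18 × 180 = 3240.00, centroid at (9.00, 90.00).
horizontal leg: A = 150 × 28 = 4200.00, centroid at (93.00, 14.00).
gusset: A = ½·56·64 = 1792.00, centroid at (36.67, 49.33).
ΣA = 9232.00 mm², ΣAx̄ = 485466.67 mm³, ΣAȳ = 438805.33 mm³.
x̄ = 485466.67/9232.00 = 52.59 mm; ȳ = 438805.33/9232.00 = 47.53 mm.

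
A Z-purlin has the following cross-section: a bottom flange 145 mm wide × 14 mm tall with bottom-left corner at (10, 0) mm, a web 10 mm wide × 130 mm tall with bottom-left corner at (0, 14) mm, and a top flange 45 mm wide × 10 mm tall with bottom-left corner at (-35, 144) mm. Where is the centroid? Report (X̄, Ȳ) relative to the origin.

bottom flange: A = 145 × 14 = 2030.00, centroid at (82.50, 7.00).
web: A = 10 × 130 = 1300.00, centroid at (5.00, 79.00).
top flange: A = 45 × 10 = 450.00, centroid at (-12.50, 149.00).
ΣA = 3780.00 mm²
ΣAX̄ = (2030.00)(82.50) + (1300.00)(5.00) + (450.00)(-12.50) = 168350.00 mm³
ΣAȲ = (2030.00)(7.00) + (1300.00)(79.00) + (450.00)(149.00) = 183960.00 mm³
X̄ = 168350.00 / 3780.00 = 44.54 mm
Ȳ = 183960.00 / 3780.00 = 48.67 mm

X̄ = 44.54 mm, Ȳ = 48.67 mm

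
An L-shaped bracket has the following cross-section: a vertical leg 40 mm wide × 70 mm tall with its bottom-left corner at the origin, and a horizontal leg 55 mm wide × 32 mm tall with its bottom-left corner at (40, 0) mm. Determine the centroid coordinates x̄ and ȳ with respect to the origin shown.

x̄ = 38.33 mm, ȳ = 27.67 mm

vertical leg: A = 40 × 70 = 2800.00, centroid at (20.00, 35.00).
horizontal leg: A = 55 × 32 = 1760.00, centroid at (67.50, 16.00).
ΣA = 4560.00 mm²
ΣAx̄ = (2800.00)(20.00) + (1760.00)(67.50) = 174800.00 mm³
ΣAȳ = (2800.00)(35.00) + (1760.00)(16.00) = 126160.00 mm³
x̄ = 174800.00 / 4560.00 = 38.33 mm
ȳ = 126160.00 / 4560.00 = 27.67 mm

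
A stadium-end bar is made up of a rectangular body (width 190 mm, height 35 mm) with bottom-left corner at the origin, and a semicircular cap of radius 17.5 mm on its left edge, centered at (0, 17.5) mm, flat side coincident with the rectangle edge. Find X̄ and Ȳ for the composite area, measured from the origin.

X̄ = 88.09 mm, Ȳ = 17.50 mm

rectangular body: A = 190 × 35 = 6650.00, centroid at (95.00, 17.50).
semicircular end: A = ½π·17.5² = 481.06, centroid at (-7.43, 17.50).
ΣA = 7131.06 mm², ΣAX̄ = 628177.08 mm³, ΣAȲ = 124793.49 mm³.
X̄ = 628177.08/7131.06 = 88.09 mm; Ȳ = 124793.49/7131.06 = 17.50 mm.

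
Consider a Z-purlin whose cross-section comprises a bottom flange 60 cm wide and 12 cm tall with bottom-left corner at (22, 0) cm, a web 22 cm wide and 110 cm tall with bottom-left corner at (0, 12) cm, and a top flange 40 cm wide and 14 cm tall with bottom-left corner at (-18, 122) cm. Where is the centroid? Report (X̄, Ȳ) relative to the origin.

bottom flange: A = 60 × 12 = 720.00, centroid at (52.00, 6.00).
web: A = 22 × 110 = 2420.00, centroid at (11.00, 67.00).
top flange: A = 40 × 14 = 560.00, centroid at (2.00, 129.00).
ΣA = 3700.00 cm², ΣAX̄ = 65180.00 cm³, ΣAȲ = 238700.00 cm³.
X̄ = 65180.00/3700.00 = 17.62 cm; Ȳ = 238700.00/3700.00 = 64.51 cm.

X̄ = 17.62 cm, Ȳ = 64.51 cm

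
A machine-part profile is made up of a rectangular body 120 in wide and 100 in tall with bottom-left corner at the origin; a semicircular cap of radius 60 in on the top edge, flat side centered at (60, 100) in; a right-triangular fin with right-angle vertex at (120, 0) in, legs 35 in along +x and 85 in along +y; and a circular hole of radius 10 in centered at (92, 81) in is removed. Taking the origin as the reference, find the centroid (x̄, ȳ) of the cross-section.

x̄ = 65.13 in, ȳ = 70.44 in

Part | A | x̄ᵢ | ȳᵢ | A·x̄ᵢ | A·ȳᵢ
rectangular body | 12000.00 | 60.00 | 50.00 | 720000.00 | 600000.00
semicircular top | 5654.87 | 60.00 | 125.46 | 339292.01 | 709486.68
triangular fin | 1487.50 | 131.67 | 28.33 | 195854.17 | 42145.83
hole | -314.16 | 92.00 | 81.00 | -28902.65 | -25446.90
Σ | 18828.21 |  |  | 1226243.52 | 1326185.61
x̄ = 1226243.52 / 18828.21 = 65.13 in
ȳ = 1326185.61 / 18828.21 = 70.44 in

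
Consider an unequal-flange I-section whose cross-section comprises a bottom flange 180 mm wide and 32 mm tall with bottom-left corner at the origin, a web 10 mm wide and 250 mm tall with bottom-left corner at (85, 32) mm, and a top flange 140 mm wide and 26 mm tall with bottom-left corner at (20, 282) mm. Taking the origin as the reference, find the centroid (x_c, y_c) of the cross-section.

Part | A | x̄ᵢ | ȳᵢ | A·x̄ᵢ | A·ȳᵢ
bottom flange | 5760.00 | 90.00 | 16.00 | 518400.00 | 92160.00
web | 2500.00 | 90.00 | 157.00 | 225000.00 | 392500.00
top flange | 3640.00 | 90.00 | 295.00 | 327600.00 | 1073800.00
Σ | 11900.00 |  |  | 1071000.00 | 1558460.00
x_c = 1071000.00 / 11900.00 = 90.00 mm
y_c = 1558460.00 / 11900.00 = 130.96 mm

x_c = 90.00 mm, y_c = 130.96 mm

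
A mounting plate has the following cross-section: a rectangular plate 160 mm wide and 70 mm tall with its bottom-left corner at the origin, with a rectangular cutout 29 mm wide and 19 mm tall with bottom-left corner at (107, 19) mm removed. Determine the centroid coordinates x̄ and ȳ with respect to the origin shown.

plate: A = 160 × 70 = 11200.00, centroid at (80.00, 35.00).
hole: A = −(29 × 19) = -551.00, centroid at (121.50, 28.50).
ΣA = 10649.00 mm², ΣAx̄ = 829053.50 mm³, ΣAȳ = 376296.50 mm³.
x̄ = 829053.50/10649.00 = 77.85 mm; ȳ = 376296.50/10649.00 = 35.34 mm.

x̄ = 77.85 mm, ȳ = 35.34 mm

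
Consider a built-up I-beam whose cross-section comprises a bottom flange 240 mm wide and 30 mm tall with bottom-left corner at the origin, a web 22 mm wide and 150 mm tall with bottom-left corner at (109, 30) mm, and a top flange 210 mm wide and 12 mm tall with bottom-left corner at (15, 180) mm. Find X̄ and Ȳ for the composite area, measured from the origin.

X̄ = 120.00 mm, Ȳ = 70.91 mm

bottom flange: A = 240 × 30 = 7200.00, centroid at (120.00, 15.00).
web: A = 22 × 150 = 3300.00, centroid at (120.00, 105.00).
top flange: A = 210 × 12 = 2520.00, centroid at (120.00, 186.00).
ΣA = 13020.00 mm², ΣAX̄ = 1562400.00 mm³, ΣAȲ = 923220.00 mm³.
X̄ = 1562400.00/13020.00 = 120.00 mm; Ȳ = 923220.00/13020.00 = 70.91 mm.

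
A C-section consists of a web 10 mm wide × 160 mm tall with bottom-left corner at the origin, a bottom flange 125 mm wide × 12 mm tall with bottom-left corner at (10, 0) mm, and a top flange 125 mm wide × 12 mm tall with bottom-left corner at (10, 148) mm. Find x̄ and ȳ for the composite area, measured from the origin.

x̄ = 49.02 mm, ȳ = 80.00 mm

web: A = 10 × 160 = 1600.00, centroid at (5.00, 80.00).
bottom flange: A = 125 × 12 = 1500.00, centroid at (72.50, 6.00).
top flange: A = 125 × 12 = 1500.00, centroid at (72.50, 154.00).
ΣA = 4600.00 mm², ΣAx̄ = 225500.00 mm³, ΣAȳ = 368000.00 mm³.
x̄ = 225500.00/4600.00 = 49.02 mm; ȳ = 368000.00/4600.00 = 80.00 mm.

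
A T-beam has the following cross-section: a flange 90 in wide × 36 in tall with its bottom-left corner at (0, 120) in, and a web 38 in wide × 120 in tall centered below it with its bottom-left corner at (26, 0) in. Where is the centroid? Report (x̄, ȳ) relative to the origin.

web: A = 38 × 120 = 4560.00, centroid at (45.00, 60.00).
flange: A = 90 × 36 = 3240.00, centroid at (45.00, 138.00).
ΣA = 7800.00 in², ΣAx̄ = 351000.00 in³, ΣAȳ = 720720.00 in³.
x̄ = 351000.00/7800.00 = 45.00 in; ȳ = 720720.00/7800.00 = 92.40 in.

x̄ = 45.00 in, ȳ = 92.40 in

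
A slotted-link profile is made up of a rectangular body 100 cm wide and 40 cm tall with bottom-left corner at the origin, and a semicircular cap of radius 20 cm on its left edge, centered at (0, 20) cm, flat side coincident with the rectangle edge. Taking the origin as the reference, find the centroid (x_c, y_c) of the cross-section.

x_c = 42.06 cm, y_c = 20.00 cm

rectangular body: A = 100 × 40 = 4000.00, centroid at (50.00, 20.00).
semicircular end: A = ½π·20² = 628.32, centroid at (-8.49, 20.00).
ΣA = 4628.32 cm²
ΣAx_c = (4000.00)(50.00) + (628.32)(-8.49) = 194666.67 cm³
ΣAy_c = (4000.00)(20.00) + (628.32)(20.00) = 92566.37 cm³
x_c = 194666.67 / 4628.32 = 42.06 cm
y_c = 92566.37 / 4628.32 = 20.00 cm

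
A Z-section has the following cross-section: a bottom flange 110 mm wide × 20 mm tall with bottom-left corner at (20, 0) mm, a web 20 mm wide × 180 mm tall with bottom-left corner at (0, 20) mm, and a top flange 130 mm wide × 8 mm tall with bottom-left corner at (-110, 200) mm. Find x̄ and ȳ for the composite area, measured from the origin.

x̄ = 22.54 mm, ȳ = 92.13 mm

Part | A | x̄ᵢ | ȳᵢ | A·x̄ᵢ | A·ȳᵢ
bottom flange | 2200.00 | 75.00 | 10.00 | 165000.00 | 22000.00
web | 3600.00 | 10.00 | 110.00 | 36000.00 | 396000.00
top flange | 1040.00 | -45.00 | 204.00 | -46800.00 | 212160.00
Σ | 6840.00 |  |  | 154200.00 | 630160.00
x̄ = 154200.00 / 6840.00 = 22.54 mm
ȳ = 630160.00 / 6840.00 = 92.13 mm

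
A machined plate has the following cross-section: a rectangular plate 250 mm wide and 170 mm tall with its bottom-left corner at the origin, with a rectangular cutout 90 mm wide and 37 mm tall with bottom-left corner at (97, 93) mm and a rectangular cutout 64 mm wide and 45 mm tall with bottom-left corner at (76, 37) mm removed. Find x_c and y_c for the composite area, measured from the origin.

plate: A = 250 × 170 = 42500.00, centroid at (125.00, 85.00).
hole 1: A = −(90 × 37) = -3330.00, centroid at (142.00, 111.50).
hole 2: A = −(64 × 45) = -2880.00, centroid at (108.00, 59.50).
ΣA = 36290.00 mm²
ΣAx_c = (42500.00)(125.00) + (-3330.00)(142.00) + (-2880.00)(108.00) = 4528600.00 mm³
ΣAy_c = (42500.00)(85.00) + (-3330.00)(111.50) + (-2880.00)(59.50) = 3069845.00 mm³
x_c = 4528600.00 / 36290.00 = 124.79 mm
y_c = 3069845.00 / 36290.00 = 84.59 mm

x_c = 124.79 mm, y_c = 84.59 mm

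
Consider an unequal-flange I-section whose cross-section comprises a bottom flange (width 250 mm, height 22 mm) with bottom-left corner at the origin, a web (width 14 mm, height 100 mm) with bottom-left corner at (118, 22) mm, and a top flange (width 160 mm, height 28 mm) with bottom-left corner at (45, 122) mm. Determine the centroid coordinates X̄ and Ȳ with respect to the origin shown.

bottom flange: A = 250 × 22 = 5500.00, centroid at (125.00, 11.00).
web: A = 14 × 100 = 1400.00, centroid at (125.00, 72.00).
top flange: A = 160 × 28 = 4480.00, centroid at (125.00, 136.00).
ΣA = 11380.00 mm², ΣAX̄ = 1422500.00 mm³, ΣAȲ = 770580.00 mm³.
X̄ = 1422500.00/11380.00 = 125.00 mm; Ȳ = 770580.00/11380.00 = 67.71 mm.

X̄ = 125.00 mm, Ȳ = 67.71 mm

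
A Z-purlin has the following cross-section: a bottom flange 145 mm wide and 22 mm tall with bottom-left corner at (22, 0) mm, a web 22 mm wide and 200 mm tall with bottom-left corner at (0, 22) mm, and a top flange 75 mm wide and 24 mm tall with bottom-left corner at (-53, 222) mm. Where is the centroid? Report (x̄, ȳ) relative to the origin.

Part | A | x̄ᵢ | ȳᵢ | A·x̄ᵢ | A·ȳᵢ
bottom flange | 3190.00 | 94.50 | 11.00 | 301455.00 | 35090.00
web | 4400.00 | 11.00 | 122.00 | 48400.00 | 536800.00
top flange | 1800.00 | -15.50 | 234.00 | -27900.00 | 421200.00
Σ | 9390.00 |  |  | 321955.00 | 993090.00
x̄ = 321955.00 / 9390.00 = 34.29 mm
ȳ = 993090.00 / 9390.00 = 105.76 mm

x̄ = 34.29 mm, ȳ = 105.76 mm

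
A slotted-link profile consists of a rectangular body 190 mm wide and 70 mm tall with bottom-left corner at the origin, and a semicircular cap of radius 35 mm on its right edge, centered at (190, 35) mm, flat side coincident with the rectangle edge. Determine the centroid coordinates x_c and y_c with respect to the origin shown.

x_c = 108.88 mm, y_c = 35.00 mm

rectangular body: A = 190 × 70 = 13300.00, centroid at (95.00, 35.00).
semicircular end: A = ½π·35² = 1924.23, centroid at (204.85, 35.00).
ΣA = 15224.23 mm²
ΣAx_c = (13300.00)(95.00) + (1924.23)(204.85) = 1657686.18 mm³
ΣAy_c = (13300.00)(35.00) + (1924.23)(35.00) = 532847.89 mm³
x_c = 1657686.18 / 15224.23 = 108.88 mm
y_c = 532847.89 / 15224.23 = 35.00 mm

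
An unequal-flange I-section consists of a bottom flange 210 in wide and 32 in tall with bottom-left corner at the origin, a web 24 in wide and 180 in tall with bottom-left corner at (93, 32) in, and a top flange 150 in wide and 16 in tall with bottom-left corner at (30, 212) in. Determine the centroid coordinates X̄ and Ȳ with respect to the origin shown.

bottom flange: A = 210 × 32 = 6720.00, centroid at (105.00, 16.00).
web: A = 24 × 180 = 4320.00, centroid at (105.00, 122.00).
top flange: A = 150 × 16 = 2400.00, centroid at (105.00, 220.00).
ΣA = 13440.00 in², ΣAX̄ = 1411200.00 in³, ΣAȲ = 1162560.00 in³.
X̄ = 1411200.00/13440.00 = 105.00 in; Ȳ = 1162560.00/13440.00 = 86.50 in.

X̄ = 105.00 in, Ȳ = 86.50 in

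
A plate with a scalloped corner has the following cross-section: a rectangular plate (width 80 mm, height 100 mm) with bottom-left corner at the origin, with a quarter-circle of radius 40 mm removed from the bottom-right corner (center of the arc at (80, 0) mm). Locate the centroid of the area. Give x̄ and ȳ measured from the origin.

plate: A = 80 × 100 = 8000.00, centroid at (40.00, 50.00).
removed quarter-circle: A = −¼π·40² = -1256.64, centroid at (63.02, 16.98).
ΣA = 6743.36 mm², ΣAx̄ = 240802.37 mm³, ΣAȳ = 378666.67 mm³.
x̄ = 240802.37/6743.36 = 35.71 mm; ȳ = 378666.67/6743.36 = 56.15 mm.

x̄ = 35.71 mm, ȳ = 56.15 mm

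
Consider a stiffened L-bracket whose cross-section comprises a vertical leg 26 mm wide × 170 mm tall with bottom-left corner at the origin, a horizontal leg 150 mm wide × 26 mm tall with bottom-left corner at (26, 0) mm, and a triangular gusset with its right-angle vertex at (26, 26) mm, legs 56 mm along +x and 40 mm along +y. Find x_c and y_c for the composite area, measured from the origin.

x_c = 53.11 mm, y_c = 49.84 mm

Part | A | x̄ᵢ | ȳᵢ | A·x̄ᵢ | A·ȳᵢ
vertical leg | 4420.00 | 13.00 | 85.00 | 57460.00 | 375700.00
horizontal leg | 3900.00 | 101.00 | 13.00 | 393900.00 | 50700.00
gusset | 1120.00 | 44.67 | 39.33 | 50026.67 | 44053.33
Σ | 9440.00 |  |  | 501386.67 | 470453.33
x_c = 501386.67 / 9440.00 = 53.11 mm
y_c = 470453.33 / 9440.00 = 49.84 mm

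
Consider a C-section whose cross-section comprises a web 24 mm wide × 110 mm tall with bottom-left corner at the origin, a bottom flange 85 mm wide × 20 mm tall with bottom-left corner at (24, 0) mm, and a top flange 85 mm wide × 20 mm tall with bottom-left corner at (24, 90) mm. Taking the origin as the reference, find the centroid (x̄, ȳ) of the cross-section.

x̄ = 42.68 mm, ȳ = 55.00 mm

Part | A | x̄ᵢ | ȳᵢ | A·x̄ᵢ | A·ȳᵢ
web | 2640.00 | 12.00 | 55.00 | 31680.00 | 145200.00
bottom flange | 1700.00 | 66.50 | 10.00 | 113050.00 | 17000.00
top flange | 1700.00 | 66.50 | 100.00 | 113050.00 | 170000.00
Σ | 6040.00 |  |  | 257780.00 | 332200.00
x̄ = 257780.00 / 6040.00 = 42.68 mm
ȳ = 332200.00 / 6040.00 = 55.00 mm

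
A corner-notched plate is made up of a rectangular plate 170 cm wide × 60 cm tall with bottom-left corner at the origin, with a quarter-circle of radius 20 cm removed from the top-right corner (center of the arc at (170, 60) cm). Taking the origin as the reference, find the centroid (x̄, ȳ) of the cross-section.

plate: A = 170 × 60 = 10200.00, centroid at (85.00, 30.00).
removed quarter-circle: A = −¼π·20² = -314.16, centroid at (161.51, 51.51).
ΣA = 9885.84 cm², ΣAx̄ = 816259.59 cm³, ΣAȳ = 289817.11 cm³.
x̄ = 816259.59/9885.84 = 82.57 cm; ȳ = 289817.11/9885.84 = 29.32 cm.

x̄ = 82.57 cm, ȳ = 29.32 cm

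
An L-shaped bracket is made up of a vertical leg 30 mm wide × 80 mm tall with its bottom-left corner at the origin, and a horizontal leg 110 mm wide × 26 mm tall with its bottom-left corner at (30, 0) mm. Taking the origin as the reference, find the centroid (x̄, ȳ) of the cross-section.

x̄ = 53.06 mm, ȳ = 25.32 mm

vertical leg: A = 30 × 80 = 2400.00, centroid at (15.00, 40.00).
horizontal leg: A = 110 × 26 = 2860.00, centroid at (85.00, 13.00).
ΣA = 5260.00 mm²
ΣAx̄ = (2400.00)(15.00) + (2860.00)(85.00) = 279100.00 mm³
ΣAȳ = (2400.00)(40.00) + (2860.00)(13.00) = 133180.00 mm³
x̄ = 279100.00 / 5260.00 = 53.06 mm
ȳ = 133180.00 / 5260.00 = 25.32 mm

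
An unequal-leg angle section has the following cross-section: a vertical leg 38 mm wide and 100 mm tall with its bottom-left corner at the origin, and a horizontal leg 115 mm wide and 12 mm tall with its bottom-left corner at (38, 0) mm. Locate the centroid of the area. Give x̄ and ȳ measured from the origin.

x̄ = 39.38 mm, ȳ = 38.28 mm

vertical leg: A = 38 × 100 = 3800.00, centroid at (19.00, 50.00).
horizontal leg: A = 115 × 12 = 1380.00, centroid at (95.50, 6.00).
ΣA = 5180.00 mm², ΣAx̄ = 203990.00 mm³, ΣAȳ = 198280.00 mm³.
x̄ = 203990.00/5180.00 = 39.38 mm; ȳ = 198280.00/5180.00 = 38.28 mm.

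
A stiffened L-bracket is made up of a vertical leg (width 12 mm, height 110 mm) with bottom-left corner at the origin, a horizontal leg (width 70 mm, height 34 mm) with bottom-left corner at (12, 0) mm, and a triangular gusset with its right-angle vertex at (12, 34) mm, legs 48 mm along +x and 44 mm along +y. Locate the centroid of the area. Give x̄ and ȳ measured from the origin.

x̄ = 31.40 mm, ȳ = 34.58 mm

vertical leg: A = 12 × 110 = 1320.00, centroid at (6.00, 55.00).
horizontal leg: A = 70 × 34 = 2380.00, centroid at (47.00, 17.00).
gusset: A = ½·48·44 = 1056.00, centroid at (28.00, 48.67).
ΣA = 4756.00 mm², ΣAx̄ = 149348.00 mm³, ΣAȳ = 164452.00 mm³.
x̄ = 149348.00/4756.00 = 31.40 mm; ȳ = 164452.00/4756.00 = 34.58 mm.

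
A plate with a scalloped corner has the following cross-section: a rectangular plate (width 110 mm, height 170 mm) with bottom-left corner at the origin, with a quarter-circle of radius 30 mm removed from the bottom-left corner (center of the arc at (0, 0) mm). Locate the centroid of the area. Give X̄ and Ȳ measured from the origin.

X̄ = 56.66 mm, Ȳ = 87.84 mm

plate: A = 110 × 170 = 18700.00, centroid at (55.00, 85.00).
removed quarter-circle: A = −¼π·30² = -706.86, centroid at (12.73, 12.73).
ΣA = 17993.14 mm²
ΣAX̄ = (18700.00)(55.00) + (-706.86)(12.73) = 1019500.00 mm³
ΣAȲ = (18700.00)(85.00) + (-706.86)(12.73) = 1580500.00 mm³
X̄ = 1019500.00 / 17993.14 = 56.66 mm
Ȳ = 1580500.00 / 17993.14 = 87.84 mm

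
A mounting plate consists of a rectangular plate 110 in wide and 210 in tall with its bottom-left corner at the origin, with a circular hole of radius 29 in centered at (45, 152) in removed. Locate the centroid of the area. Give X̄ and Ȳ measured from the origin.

Part | A | x̄ᵢ | ȳᵢ | A·x̄ᵢ | A·ȳᵢ
plate | 23100.00 | 55.00 | 105.00 | 1270500.00 | 2425500.00
hole | -2642.08 | 45.00 | 152.00 | -118893.57 | -401596.07
Σ | 20457.92 |  |  | 1151606.43 | 2023903.93
X̄ = 1151606.43 / 20457.92 = 56.29 in
Ȳ = 2023903.93 / 20457.92 = 98.93 in

X̄ = 56.29 in, Ȳ = 98.93 in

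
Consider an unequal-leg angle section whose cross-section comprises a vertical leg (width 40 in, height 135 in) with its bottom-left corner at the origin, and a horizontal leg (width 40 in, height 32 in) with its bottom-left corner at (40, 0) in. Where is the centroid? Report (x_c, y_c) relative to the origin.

x_c = 27.66 in, y_c = 57.63 in

vertical leg: A = 40 × 135 = 5400.00, centroid at (20.00, 67.50).
horizontal leg: A = 40 × 32 = 1280.00, centroid at (60.00, 16.00).
ΣA = 6680.00 in²
ΣAx_c = (5400.00)(20.00) + (1280.00)(60.00) = 184800.00 in³
ΣAy_c = (5400.00)(67.50) + (1280.00)(16.00) = 384980.00 in³
x_c = 184800.00 / 6680.00 = 27.66 in
y_c = 384980.00 / 6680.00 = 57.63 in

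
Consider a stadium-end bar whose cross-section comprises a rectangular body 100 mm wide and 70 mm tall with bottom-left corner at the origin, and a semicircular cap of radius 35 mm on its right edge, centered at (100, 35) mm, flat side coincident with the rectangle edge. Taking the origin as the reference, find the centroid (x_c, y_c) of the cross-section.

x_c = 63.98 mm, y_c = 35.00 mm

rectangular body: A = 100 × 70 = 7000.00, centroid at (50.00, 35.00).
semicircular end: A = ½π·35² = 1924.23, centroid at (114.85, 35.00).
ΣA = 8924.23 mm²
ΣAx_c = (7000.00)(50.00) + (1924.23)(114.85) = 571005.88 mm³
ΣAy_c = (7000.00)(35.00) + (1924.23)(35.00) = 312347.89 mm³
x_c = 571005.88 / 8924.23 = 63.98 mm
y_c = 312347.89 / 8924.23 = 35.00 mm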